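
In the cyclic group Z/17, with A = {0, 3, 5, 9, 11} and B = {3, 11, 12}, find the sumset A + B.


Work in Z/17Z: reduce every sum a + b modulo 17.
Enumerate all 15 pairs:
a = 0: 0+3=3, 0+11=11, 0+12=12
a = 3: 3+3=6, 3+11=14, 3+12=15
a = 5: 5+3=8, 5+11=16, 5+12=0
a = 9: 9+3=12, 9+11=3, 9+12=4
a = 11: 11+3=14, 11+11=5, 11+12=6
Distinct residues collected: {0, 3, 4, 5, 6, 8, 11, 12, 14, 15, 16}
|A + B| = 11 (out of 17 total residues).

A + B = {0, 3, 4, 5, 6, 8, 11, 12, 14, 15, 16}


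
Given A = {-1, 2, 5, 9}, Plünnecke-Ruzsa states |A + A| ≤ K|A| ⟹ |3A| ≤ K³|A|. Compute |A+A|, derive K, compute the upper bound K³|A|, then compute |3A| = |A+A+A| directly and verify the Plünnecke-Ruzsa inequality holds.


|A| = 4.
Step 1: Compute A + A by enumerating all 16 pairs.
A + A = {-2, 1, 4, 7, 8, 10, 11, 14, 18}, so |A + A| = 9.
Step 2: Doubling constant K = |A + A|/|A| = 9/4 = 9/4 ≈ 2.2500.
Step 3: Plünnecke-Ruzsa gives |3A| ≤ K³·|A| = (2.2500)³ · 4 ≈ 45.5625.
Step 4: Compute 3A = A + A + A directly by enumerating all triples (a,b,c) ∈ A³; |3A| = 16.
Step 5: Check 16 ≤ 45.5625? Yes ✓.

K = 9/4, Plünnecke-Ruzsa bound K³|A| ≈ 45.5625, |3A| = 16, inequality holds.


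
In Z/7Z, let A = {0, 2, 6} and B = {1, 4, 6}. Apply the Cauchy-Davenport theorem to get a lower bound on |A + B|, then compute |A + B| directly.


Cauchy-Davenport: |A + B| ≥ min(p, |A| + |B| - 1) for A, B nonempty in Z/pZ.
|A| = 3, |B| = 3, p = 7.
CD lower bound = min(7, 3 + 3 - 1) = min(7, 5) = 5.
Compute A + B mod 7 directly:
a = 0: 0+1=1, 0+4=4, 0+6=6
a = 2: 2+1=3, 2+4=6, 2+6=1
a = 6: 6+1=0, 6+4=3, 6+6=5
A + B = {0, 1, 3, 4, 5, 6}, so |A + B| = 6.
Verify: 6 ≥ 5? Yes ✓.

CD lower bound = 5, actual |A + B| = 6.


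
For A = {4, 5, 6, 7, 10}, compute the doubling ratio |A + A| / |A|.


|A| = 5.
Compute A + A by enumerating all 25 pairs.
A + A = {8, 9, 10, 11, 12, 13, 14, 15, 16, 17, 20}, so |A + A| = 11.
K = |A + A| / |A| = 11/5 (already in lowest terms) ≈ 2.2000.
Reference: AP of size 5 gives K = 9/5 ≈ 1.8000; a fully generic set of size 5 gives K ≈ 3.0000.

|A| = 5, |A + A| = 11, K = 11/5.


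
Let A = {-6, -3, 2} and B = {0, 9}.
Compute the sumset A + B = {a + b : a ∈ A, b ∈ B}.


A + B = {a + b : a ∈ A, b ∈ B}.
Enumerate all |A|·|B| = 3·2 = 6 pairs (a, b) and collect distinct sums.
a = -6: -6+0=-6, -6+9=3
a = -3: -3+0=-3, -3+9=6
a = 2: 2+0=2, 2+9=11
Collecting distinct sums: A + B = {-6, -3, 2, 3, 6, 11}
|A + B| = 6

A + B = {-6, -3, 2, 3, 6, 11}


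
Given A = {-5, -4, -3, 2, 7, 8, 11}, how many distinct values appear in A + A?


A + A = {a + a' : a, a' ∈ A}; |A| = 7.
General bounds: 2|A| - 1 ≤ |A + A| ≤ |A|(|A|+1)/2, i.e. 13 ≤ |A + A| ≤ 28.
Lower bound 2|A|-1 is attained iff A is an arithmetic progression.
Enumerate sums a + a' for a ≤ a' (symmetric, so this suffices):
a = -5: -5+-5=-10, -5+-4=-9, -5+-3=-8, -5+2=-3, -5+7=2, -5+8=3, -5+11=6
a = -4: -4+-4=-8, -4+-3=-7, -4+2=-2, -4+7=3, -4+8=4, -4+11=7
a = -3: -3+-3=-6, -3+2=-1, -3+7=4, -3+8=5, -3+11=8
a = 2: 2+2=4, 2+7=9, 2+8=10, 2+11=13
a = 7: 7+7=14, 7+8=15, 7+11=18
a = 8: 8+8=16, 8+11=19
a = 11: 11+11=22
Distinct sums: {-10, -9, -8, -7, -6, -3, -2, -1, 2, 3, 4, 5, 6, 7, 8, 9, 10, 13, 14, 15, 16, 18, 19, 22}
|A + A| = 24

|A + A| = 24


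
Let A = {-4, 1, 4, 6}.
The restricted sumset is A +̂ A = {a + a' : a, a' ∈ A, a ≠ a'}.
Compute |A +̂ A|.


Restricted sumset: A +̂ A = {a + a' : a ∈ A, a' ∈ A, a ≠ a'}.
Equivalently, take A + A and drop any sum 2a that is achievable ONLY as a + a for a ∈ A (i.e. sums representable only with equal summands).
Enumerate pairs (a, a') with a < a' (symmetric, so each unordered pair gives one sum; this covers all a ≠ a'):
  -4 + 1 = -3
  -4 + 4 = 0
  -4 + 6 = 2
  1 + 4 = 5
  1 + 6 = 7
  4 + 6 = 10
Collected distinct sums: {-3, 0, 2, 5, 7, 10}
|A +̂ A| = 6
(Reference bound: |A +̂ A| ≥ 2|A| - 3 for |A| ≥ 2, with |A| = 4 giving ≥ 5.)

|A +̂ A| = 6


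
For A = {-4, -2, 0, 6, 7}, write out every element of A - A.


A - A = {a - a' : a, a' ∈ A}.
Compute a - a' for each ordered pair (a, a'):
a = -4: -4--4=0, -4--2=-2, -4-0=-4, -4-6=-10, -4-7=-11
a = -2: -2--4=2, -2--2=0, -2-0=-2, -2-6=-8, -2-7=-9
a = 0: 0--4=4, 0--2=2, 0-0=0, 0-6=-6, 0-7=-7
a = 6: 6--4=10, 6--2=8, 6-0=6, 6-6=0, 6-7=-1
a = 7: 7--4=11, 7--2=9, 7-0=7, 7-6=1, 7-7=0
Collecting distinct values (and noting 0 appears from a-a):
A - A = {-11, -10, -9, -8, -7, -6, -4, -2, -1, 0, 1, 2, 4, 6, 7, 8, 9, 10, 11}
|A - A| = 19

A - A = {-11, -10, -9, -8, -7, -6, -4, -2, -1, 0, 1, 2, 4, 6, 7, 8, 9, 10, 11}


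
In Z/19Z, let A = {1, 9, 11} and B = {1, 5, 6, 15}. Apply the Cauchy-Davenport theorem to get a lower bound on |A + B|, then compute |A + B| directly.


Cauchy-Davenport: |A + B| ≥ min(p, |A| + |B| - 1) for A, B nonempty in Z/pZ.
|A| = 3, |B| = 4, p = 19.
CD lower bound = min(19, 3 + 4 - 1) = min(19, 6) = 6.
Compute A + B mod 19 directly:
a = 1: 1+1=2, 1+5=6, 1+6=7, 1+15=16
a = 9: 9+1=10, 9+5=14, 9+6=15, 9+15=5
a = 11: 11+1=12, 11+5=16, 11+6=17, 11+15=7
A + B = {2, 5, 6, 7, 10, 12, 14, 15, 16, 17}, so |A + B| = 10.
Verify: 10 ≥ 6? Yes ✓.

CD lower bound = 6, actual |A + B| = 10.


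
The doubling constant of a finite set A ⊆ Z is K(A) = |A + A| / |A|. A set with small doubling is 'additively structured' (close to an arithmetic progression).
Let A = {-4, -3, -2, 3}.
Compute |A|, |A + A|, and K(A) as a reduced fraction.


|A| = 4.
Compute A + A by enumerating all 16 pairs.
A + A = {-8, -7, -6, -5, -4, -1, 0, 1, 6}, so |A + A| = 9.
K = |A + A| / |A| = 9/4 (already in lowest terms) ≈ 2.2500.
Reference: AP of size 4 gives K = 7/4 ≈ 1.7500; a fully generic set of size 4 gives K ≈ 2.5000.

|A| = 4, |A + A| = 9, K = 9/4.


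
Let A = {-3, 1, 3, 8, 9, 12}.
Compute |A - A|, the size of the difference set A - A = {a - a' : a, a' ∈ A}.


A - A = {a - a' : a, a' ∈ A}; |A| = 6.
Bounds: 2|A|-1 ≤ |A - A| ≤ |A|² - |A| + 1, i.e. 11 ≤ |A - A| ≤ 31.
Note: 0 ∈ A - A always (from a - a). The set is symmetric: if d ∈ A - A then -d ∈ A - A.
Enumerate nonzero differences d = a - a' with a > a' (then include -d):
Positive differences: {1, 2, 3, 4, 5, 6, 7, 8, 9, 11, 12, 15}
Full difference set: {0} ∪ (positive diffs) ∪ (negative diffs).
|A - A| = 1 + 2·12 = 25 (matches direct enumeration: 25).

|A - A| = 25


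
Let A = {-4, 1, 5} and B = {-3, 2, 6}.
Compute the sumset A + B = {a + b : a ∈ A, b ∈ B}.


A + B = {a + b : a ∈ A, b ∈ B}.
Enumerate all |A|·|B| = 3·3 = 9 pairs (a, b) and collect distinct sums.
a = -4: -4+-3=-7, -4+2=-2, -4+6=2
a = 1: 1+-3=-2, 1+2=3, 1+6=7
a = 5: 5+-3=2, 5+2=7, 5+6=11
Collecting distinct sums: A + B = {-7, -2, 2, 3, 7, 11}
|A + B| = 6

A + B = {-7, -2, 2, 3, 7, 11}


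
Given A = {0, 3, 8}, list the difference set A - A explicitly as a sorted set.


A - A = {a - a' : a, a' ∈ A}.
Compute a - a' for each ordered pair (a, a'):
a = 0: 0-0=0, 0-3=-3, 0-8=-8
a = 3: 3-0=3, 3-3=0, 3-8=-5
a = 8: 8-0=8, 8-3=5, 8-8=0
Collecting distinct values (and noting 0 appears from a-a):
A - A = {-8, -5, -3, 0, 3, 5, 8}
|A - A| = 7

A - A = {-8, -5, -3, 0, 3, 5, 8}


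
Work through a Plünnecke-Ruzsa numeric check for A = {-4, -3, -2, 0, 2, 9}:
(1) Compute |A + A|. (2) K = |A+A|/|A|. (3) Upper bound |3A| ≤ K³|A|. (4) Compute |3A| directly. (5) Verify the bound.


|A| = 6.
Step 1: Compute A + A by enumerating all 36 pairs.
A + A = {-8, -7, -6, -5, -4, -3, -2, -1, 0, 2, 4, 5, 6, 7, 9, 11, 18}, so |A + A| = 17.
Step 2: Doubling constant K = |A + A|/|A| = 17/6 = 17/6 ≈ 2.8333.
Step 3: Plünnecke-Ruzsa gives |3A| ≤ K³·|A| = (2.8333)³ · 6 ≈ 136.4722.
Step 4: Compute 3A = A + A + A directly by enumerating all triples (a,b,c) ∈ A³; |3A| = 30.
Step 5: Check 30 ≤ 136.4722? Yes ✓.

K = 17/6, Plünnecke-Ruzsa bound K³|A| ≈ 136.4722, |3A| = 30, inequality holds.


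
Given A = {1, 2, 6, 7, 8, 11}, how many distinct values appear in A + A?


A + A = {a + a' : a, a' ∈ A}; |A| = 6.
General bounds: 2|A| - 1 ≤ |A + A| ≤ |A|(|A|+1)/2, i.e. 11 ≤ |A + A| ≤ 21.
Lower bound 2|A|-1 is attained iff A is an arithmetic progression.
Enumerate sums a + a' for a ≤ a' (symmetric, so this suffices):
a = 1: 1+1=2, 1+2=3, 1+6=7, 1+7=8, 1+8=9, 1+11=12
a = 2: 2+2=4, 2+6=8, 2+7=9, 2+8=10, 2+11=13
a = 6: 6+6=12, 6+7=13, 6+8=14, 6+11=17
a = 7: 7+7=14, 7+8=15, 7+11=18
a = 8: 8+8=16, 8+11=19
a = 11: 11+11=22
Distinct sums: {2, 3, 4, 7, 8, 9, 10, 12, 13, 14, 15, 16, 17, 18, 19, 22}
|A + A| = 16

|A + A| = 16


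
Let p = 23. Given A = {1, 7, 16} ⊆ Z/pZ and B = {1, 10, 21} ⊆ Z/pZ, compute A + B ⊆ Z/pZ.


Work in Z/23Z: reduce every sum a + b modulo 23.
Enumerate all 9 pairs:
a = 1: 1+1=2, 1+10=11, 1+21=22
a = 7: 7+1=8, 7+10=17, 7+21=5
a = 16: 16+1=17, 16+10=3, 16+21=14
Distinct residues collected: {2, 3, 5, 8, 11, 14, 17, 22}
|A + B| = 8 (out of 23 total residues).

A + B = {2, 3, 5, 8, 11, 14, 17, 22}


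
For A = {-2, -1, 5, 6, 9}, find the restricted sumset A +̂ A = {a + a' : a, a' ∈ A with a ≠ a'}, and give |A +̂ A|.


Restricted sumset: A +̂ A = {a + a' : a ∈ A, a' ∈ A, a ≠ a'}.
Equivalently, take A + A and drop any sum 2a that is achievable ONLY as a + a for a ∈ A (i.e. sums representable only with equal summands).
Enumerate pairs (a, a') with a < a' (symmetric, so each unordered pair gives one sum; this covers all a ≠ a'):
  -2 + -1 = -3
  -2 + 5 = 3
  -2 + 6 = 4
  -2 + 9 = 7
  -1 + 5 = 4
  -1 + 6 = 5
  -1 + 9 = 8
  5 + 6 = 11
  5 + 9 = 14
  6 + 9 = 15
Collected distinct sums: {-3, 3, 4, 5, 7, 8, 11, 14, 15}
|A +̂ A| = 9
(Reference bound: |A +̂ A| ≥ 2|A| - 3 for |A| ≥ 2, with |A| = 5 giving ≥ 7.)

|A +̂ A| = 9


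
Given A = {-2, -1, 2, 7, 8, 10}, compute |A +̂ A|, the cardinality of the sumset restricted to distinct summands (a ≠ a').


Restricted sumset: A +̂ A = {a + a' : a ∈ A, a' ∈ A, a ≠ a'}.
Equivalently, take A + A and drop any sum 2a that is achievable ONLY as a + a for a ∈ A (i.e. sums representable only with equal summands).
Enumerate pairs (a, a') with a < a' (symmetric, so each unordered pair gives one sum; this covers all a ≠ a'):
  -2 + -1 = -3
  -2 + 2 = 0
  -2 + 7 = 5
  -2 + 8 = 6
  -2 + 10 = 8
  -1 + 2 = 1
  -1 + 7 = 6
  -1 + 8 = 7
  -1 + 10 = 9
  2 + 7 = 9
  2 + 8 = 10
  2 + 10 = 12
  7 + 8 = 15
  7 + 10 = 17
  8 + 10 = 18
Collected distinct sums: {-3, 0, 1, 5, 6, 7, 8, 9, 10, 12, 15, 17, 18}
|A +̂ A| = 13
(Reference bound: |A +̂ A| ≥ 2|A| - 3 for |A| ≥ 2, with |A| = 6 giving ≥ 9.)

|A +̂ A| = 13


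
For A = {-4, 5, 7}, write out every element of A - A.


A - A = {a - a' : a, a' ∈ A}.
Compute a - a' for each ordered pair (a, a'):
a = -4: -4--4=0, -4-5=-9, -4-7=-11
a = 5: 5--4=9, 5-5=0, 5-7=-2
a = 7: 7--4=11, 7-5=2, 7-7=0
Collecting distinct values (and noting 0 appears from a-a):
A - A = {-11, -9, -2, 0, 2, 9, 11}
|A - A| = 7

A - A = {-11, -9, -2, 0, 2, 9, 11}


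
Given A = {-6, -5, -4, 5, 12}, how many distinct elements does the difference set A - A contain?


A - A = {a - a' : a, a' ∈ A}; |A| = 5.
Bounds: 2|A|-1 ≤ |A - A| ≤ |A|² - |A| + 1, i.e. 9 ≤ |A - A| ≤ 21.
Note: 0 ∈ A - A always (from a - a). The set is symmetric: if d ∈ A - A then -d ∈ A - A.
Enumerate nonzero differences d = a - a' with a > a' (then include -d):
Positive differences: {1, 2, 7, 9, 10, 11, 16, 17, 18}
Full difference set: {0} ∪ (positive diffs) ∪ (negative diffs).
|A - A| = 1 + 2·9 = 19 (matches direct enumeration: 19).

|A - A| = 19


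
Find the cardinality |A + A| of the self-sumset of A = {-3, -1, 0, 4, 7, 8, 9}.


A + A = {a + a' : a, a' ∈ A}; |A| = 7.
General bounds: 2|A| - 1 ≤ |A + A| ≤ |A|(|A|+1)/2, i.e. 13 ≤ |A + A| ≤ 28.
Lower bound 2|A|-1 is attained iff A is an arithmetic progression.
Enumerate sums a + a' for a ≤ a' (symmetric, so this suffices):
a = -3: -3+-3=-6, -3+-1=-4, -3+0=-3, -3+4=1, -3+7=4, -3+8=5, -3+9=6
a = -1: -1+-1=-2, -1+0=-1, -1+4=3, -1+7=6, -1+8=7, -1+9=8
a = 0: 0+0=0, 0+4=4, 0+7=7, 0+8=8, 0+9=9
a = 4: 4+4=8, 4+7=11, 4+8=12, 4+9=13
a = 7: 7+7=14, 7+8=15, 7+9=16
a = 8: 8+8=16, 8+9=17
a = 9: 9+9=18
Distinct sums: {-6, -4, -3, -2, -1, 0, 1, 3, 4, 5, 6, 7, 8, 9, 11, 12, 13, 14, 15, 16, 17, 18}
|A + A| = 22

|A + A| = 22


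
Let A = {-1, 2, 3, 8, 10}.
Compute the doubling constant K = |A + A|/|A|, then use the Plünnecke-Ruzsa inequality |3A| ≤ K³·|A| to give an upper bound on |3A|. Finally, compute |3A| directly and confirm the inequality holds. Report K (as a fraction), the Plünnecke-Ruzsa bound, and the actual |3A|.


|A| = 5.
Step 1: Compute A + A by enumerating all 25 pairs.
A + A = {-2, 1, 2, 4, 5, 6, 7, 9, 10, 11, 12, 13, 16, 18, 20}, so |A + A| = 15.
Step 2: Doubling constant K = |A + A|/|A| = 15/5 = 15/5 ≈ 3.0000.
Step 3: Plünnecke-Ruzsa gives |3A| ≤ K³·|A| = (3.0000)³ · 5 ≈ 135.0000.
Step 4: Compute 3A = A + A + A directly by enumerating all triples (a,b,c) ∈ A³; |3A| = 28.
Step 5: Check 28 ≤ 135.0000? Yes ✓.

K = 15/5, Plünnecke-Ruzsa bound K³|A| ≈ 135.0000, |3A| = 28, inequality holds.


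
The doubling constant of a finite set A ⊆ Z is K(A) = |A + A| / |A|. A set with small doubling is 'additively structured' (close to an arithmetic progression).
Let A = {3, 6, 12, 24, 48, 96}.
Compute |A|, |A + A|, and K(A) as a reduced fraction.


|A| = 6.
Compute A + A by enumerating all 36 pairs.
A + A = {6, 9, 12, 15, 18, 24, 27, 30, 36, 48, 51, 54, 60, 72, 96, 99, 102, 108, 120, 144, 192}, so |A + A| = 21.
K = |A + A| / |A| = 21/6 = 7/2 ≈ 3.5000.
Reference: AP of size 6 gives K = 11/6 ≈ 1.8333; a fully generic set of size 6 gives K ≈ 3.5000.

|A| = 6, |A + A| = 21, K = 21/6 = 7/2.


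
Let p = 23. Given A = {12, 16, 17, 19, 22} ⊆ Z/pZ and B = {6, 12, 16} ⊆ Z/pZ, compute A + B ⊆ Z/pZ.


Work in Z/23Z: reduce every sum a + b modulo 23.
Enumerate all 15 pairs:
a = 12: 12+6=18, 12+12=1, 12+16=5
a = 16: 16+6=22, 16+12=5, 16+16=9
a = 17: 17+6=0, 17+12=6, 17+16=10
a = 19: 19+6=2, 19+12=8, 19+16=12
a = 22: 22+6=5, 22+12=11, 22+16=15
Distinct residues collected: {0, 1, 2, 5, 6, 8, 9, 10, 11, 12, 15, 18, 22}
|A + B| = 13 (out of 23 total residues).

A + B = {0, 1, 2, 5, 6, 8, 9, 10, 11, 12, 15, 18, 22}


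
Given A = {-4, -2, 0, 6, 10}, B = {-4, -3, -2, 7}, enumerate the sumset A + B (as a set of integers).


A + B = {a + b : a ∈ A, b ∈ B}.
Enumerate all |A|·|B| = 5·4 = 20 pairs (a, b) and collect distinct sums.
a = -4: -4+-4=-8, -4+-3=-7, -4+-2=-6, -4+7=3
a = -2: -2+-4=-6, -2+-3=-5, -2+-2=-4, -2+7=5
a = 0: 0+-4=-4, 0+-3=-3, 0+-2=-2, 0+7=7
a = 6: 6+-4=2, 6+-3=3, 6+-2=4, 6+7=13
a = 10: 10+-4=6, 10+-3=7, 10+-2=8, 10+7=17
Collecting distinct sums: A + B = {-8, -7, -6, -5, -4, -3, -2, 2, 3, 4, 5, 6, 7, 8, 13, 17}
|A + B| = 16

A + B = {-8, -7, -6, -5, -4, -3, -2, 2, 3, 4, 5, 6, 7, 8, 13, 17}


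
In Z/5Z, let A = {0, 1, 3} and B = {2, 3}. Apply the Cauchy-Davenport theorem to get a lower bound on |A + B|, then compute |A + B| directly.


Cauchy-Davenport: |A + B| ≥ min(p, |A| + |B| - 1) for A, B nonempty in Z/pZ.
|A| = 3, |B| = 2, p = 5.
CD lower bound = min(5, 3 + 2 - 1) = min(5, 4) = 4.
Compute A + B mod 5 directly:
a = 0: 0+2=2, 0+3=3
a = 1: 1+2=3, 1+3=4
a = 3: 3+2=0, 3+3=1
A + B = {0, 1, 2, 3, 4}, so |A + B| = 5.
Verify: 5 ≥ 4? Yes ✓.

CD lower bound = 4, actual |A + B| = 5.


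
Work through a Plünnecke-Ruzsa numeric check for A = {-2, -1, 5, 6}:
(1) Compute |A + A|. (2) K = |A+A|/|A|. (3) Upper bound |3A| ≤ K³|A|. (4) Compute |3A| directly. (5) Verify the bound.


|A| = 4.
Step 1: Compute A + A by enumerating all 16 pairs.
A + A = {-4, -3, -2, 3, 4, 5, 10, 11, 12}, so |A + A| = 9.
Step 2: Doubling constant K = |A + A|/|A| = 9/4 = 9/4 ≈ 2.2500.
Step 3: Plünnecke-Ruzsa gives |3A| ≤ K³·|A| = (2.2500)³ · 4 ≈ 45.5625.
Step 4: Compute 3A = A + A + A directly by enumerating all triples (a,b,c) ∈ A³; |3A| = 16.
Step 5: Check 16 ≤ 45.5625? Yes ✓.

K = 9/4, Plünnecke-Ruzsa bound K³|A| ≈ 45.5625, |3A| = 16, inequality holds.


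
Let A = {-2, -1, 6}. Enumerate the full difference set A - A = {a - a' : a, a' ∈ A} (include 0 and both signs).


A - A = {a - a' : a, a' ∈ A}.
Compute a - a' for each ordered pair (a, a'):
a = -2: -2--2=0, -2--1=-1, -2-6=-8
a = -1: -1--2=1, -1--1=0, -1-6=-7
a = 6: 6--2=8, 6--1=7, 6-6=0
Collecting distinct values (and noting 0 appears from a-a):
A - A = {-8, -7, -1, 0, 1, 7, 8}
|A - A| = 7

A - A = {-8, -7, -1, 0, 1, 7, 8}


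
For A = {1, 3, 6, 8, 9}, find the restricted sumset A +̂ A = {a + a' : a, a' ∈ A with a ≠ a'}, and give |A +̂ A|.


Restricted sumset: A +̂ A = {a + a' : a ∈ A, a' ∈ A, a ≠ a'}.
Equivalently, take A + A and drop any sum 2a that is achievable ONLY as a + a for a ∈ A (i.e. sums representable only with equal summands).
Enumerate pairs (a, a') with a < a' (symmetric, so each unordered pair gives one sum; this covers all a ≠ a'):
  1 + 3 = 4
  1 + 6 = 7
  1 + 8 = 9
  1 + 9 = 10
  3 + 6 = 9
  3 + 8 = 11
  3 + 9 = 12
  6 + 8 = 14
  6 + 9 = 15
  8 + 9 = 17
Collected distinct sums: {4, 7, 9, 10, 11, 12, 14, 15, 17}
|A +̂ A| = 9
(Reference bound: |A +̂ A| ≥ 2|A| - 3 for |A| ≥ 2, with |A| = 5 giving ≥ 7.)

|A +̂ A| = 9


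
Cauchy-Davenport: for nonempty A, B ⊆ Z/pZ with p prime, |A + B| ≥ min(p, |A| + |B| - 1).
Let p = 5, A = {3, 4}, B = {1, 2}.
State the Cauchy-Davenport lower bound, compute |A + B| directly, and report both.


Cauchy-Davenport: |A + B| ≥ min(p, |A| + |B| - 1) for A, B nonempty in Z/pZ.
|A| = 2, |B| = 2, p = 5.
CD lower bound = min(5, 2 + 2 - 1) = min(5, 3) = 3.
Compute A + B mod 5 directly:
a = 3: 3+1=4, 3+2=0
a = 4: 4+1=0, 4+2=1
A + B = {0, 1, 4}, so |A + B| = 3.
Verify: 3 ≥ 3? Yes ✓.

CD lower bound = 3, actual |A + B| = 3.


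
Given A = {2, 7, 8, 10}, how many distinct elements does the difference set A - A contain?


A - A = {a - a' : a, a' ∈ A}; |A| = 4.
Bounds: 2|A|-1 ≤ |A - A| ≤ |A|² - |A| + 1, i.e. 7 ≤ |A - A| ≤ 13.
Note: 0 ∈ A - A always (from a - a). The set is symmetric: if d ∈ A - A then -d ∈ A - A.
Enumerate nonzero differences d = a - a' with a > a' (then include -d):
Positive differences: {1, 2, 3, 5, 6, 8}
Full difference set: {0} ∪ (positive diffs) ∪ (negative diffs).
|A - A| = 1 + 2·6 = 13 (matches direct enumeration: 13).

|A - A| = 13


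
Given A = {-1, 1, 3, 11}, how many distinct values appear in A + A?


A + A = {a + a' : a, a' ∈ A}; |A| = 4.
General bounds: 2|A| - 1 ≤ |A + A| ≤ |A|(|A|+1)/2, i.e. 7 ≤ |A + A| ≤ 10.
Lower bound 2|A|-1 is attained iff A is an arithmetic progression.
Enumerate sums a + a' for a ≤ a' (symmetric, so this suffices):
a = -1: -1+-1=-2, -1+1=0, -1+3=2, -1+11=10
a = 1: 1+1=2, 1+3=4, 1+11=12
a = 3: 3+3=6, 3+11=14
a = 11: 11+11=22
Distinct sums: {-2, 0, 2, 4, 6, 10, 12, 14, 22}
|A + A| = 9

|A + A| = 9


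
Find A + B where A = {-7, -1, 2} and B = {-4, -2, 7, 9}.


A + B = {a + b : a ∈ A, b ∈ B}.
Enumerate all |A|·|B| = 3·4 = 12 pairs (a, b) and collect distinct sums.
a = -7: -7+-4=-11, -7+-2=-9, -7+7=0, -7+9=2
a = -1: -1+-4=-5, -1+-2=-3, -1+7=6, -1+9=8
a = 2: 2+-4=-2, 2+-2=0, 2+7=9, 2+9=11
Collecting distinct sums: A + B = {-11, -9, -5, -3, -2, 0, 2, 6, 8, 9, 11}
|A + B| = 11

A + B = {-11, -9, -5, -3, -2, 0, 2, 6, 8, 9, 11}


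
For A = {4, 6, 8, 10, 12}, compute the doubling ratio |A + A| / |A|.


|A| = 5.
Compute A + A by enumerating all 25 pairs.
A + A = {8, 10, 12, 14, 16, 18, 20, 22, 24}, so |A + A| = 9.
K = |A + A| / |A| = 9/5 (already in lowest terms) ≈ 1.8000.
Reference: AP of size 5 gives K = 9/5 ≈ 1.8000; a fully generic set of size 5 gives K ≈ 3.0000.

|A| = 5, |A + A| = 9, K = 9/5.


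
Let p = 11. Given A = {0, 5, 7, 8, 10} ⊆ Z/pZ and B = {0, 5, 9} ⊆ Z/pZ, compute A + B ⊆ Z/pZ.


Work in Z/11Z: reduce every sum a + b modulo 11.
Enumerate all 15 pairs:
a = 0: 0+0=0, 0+5=5, 0+9=9
a = 5: 5+0=5, 5+5=10, 5+9=3
a = 7: 7+0=7, 7+5=1, 7+9=5
a = 8: 8+0=8, 8+5=2, 8+9=6
a = 10: 10+0=10, 10+5=4, 10+9=8
Distinct residues collected: {0, 1, 2, 3, 4, 5, 6, 7, 8, 9, 10}
|A + B| = 11 (out of 11 total residues).

A + B = {0, 1, 2, 3, 4, 5, 6, 7, 8, 9, 10}


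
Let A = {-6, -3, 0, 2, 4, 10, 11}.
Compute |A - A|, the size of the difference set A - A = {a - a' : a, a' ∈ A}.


A - A = {a - a' : a, a' ∈ A}; |A| = 7.
Bounds: 2|A|-1 ≤ |A - A| ≤ |A|² - |A| + 1, i.e. 13 ≤ |A - A| ≤ 43.
Note: 0 ∈ A - A always (from a - a). The set is symmetric: if d ∈ A - A then -d ∈ A - A.
Enumerate nonzero differences d = a - a' with a > a' (then include -d):
Positive differences: {1, 2, 3, 4, 5, 6, 7, 8, 9, 10, 11, 13, 14, 16, 17}
Full difference set: {0} ∪ (positive diffs) ∪ (negative diffs).
|A - A| = 1 + 2·15 = 31 (matches direct enumeration: 31).

|A - A| = 31


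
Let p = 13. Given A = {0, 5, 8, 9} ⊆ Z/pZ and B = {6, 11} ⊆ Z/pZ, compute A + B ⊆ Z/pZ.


Work in Z/13Z: reduce every sum a + b modulo 13.
Enumerate all 8 pairs:
a = 0: 0+6=6, 0+11=11
a = 5: 5+6=11, 5+11=3
a = 8: 8+6=1, 8+11=6
a = 9: 9+6=2, 9+11=7
Distinct residues collected: {1, 2, 3, 6, 7, 11}
|A + B| = 6 (out of 13 total residues).

A + B = {1, 2, 3, 6, 7, 11}


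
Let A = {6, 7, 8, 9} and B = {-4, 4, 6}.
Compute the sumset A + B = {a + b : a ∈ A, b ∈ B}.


A + B = {a + b : a ∈ A, b ∈ B}.
Enumerate all |A|·|B| = 4·3 = 12 pairs (a, b) and collect distinct sums.
a = 6: 6+-4=2, 6+4=10, 6+6=12
a = 7: 7+-4=3, 7+4=11, 7+6=13
a = 8: 8+-4=4, 8+4=12, 8+6=14
a = 9: 9+-4=5, 9+4=13, 9+6=15
Collecting distinct sums: A + B = {2, 3, 4, 5, 10, 11, 12, 13, 14, 15}
|A + B| = 10

A + B = {2, 3, 4, 5, 10, 11, 12, 13, 14, 15}


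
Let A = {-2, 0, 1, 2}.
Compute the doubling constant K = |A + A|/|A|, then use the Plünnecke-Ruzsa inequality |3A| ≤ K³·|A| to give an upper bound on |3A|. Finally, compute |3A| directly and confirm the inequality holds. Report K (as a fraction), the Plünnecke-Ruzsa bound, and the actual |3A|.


|A| = 4.
Step 1: Compute A + A by enumerating all 16 pairs.
A + A = {-4, -2, -1, 0, 1, 2, 3, 4}, so |A + A| = 8.
Step 2: Doubling constant K = |A + A|/|A| = 8/4 = 8/4 ≈ 2.0000.
Step 3: Plünnecke-Ruzsa gives |3A| ≤ K³·|A| = (2.0000)³ · 4 ≈ 32.0000.
Step 4: Compute 3A = A + A + A directly by enumerating all triples (a,b,c) ∈ A³; |3A| = 12.
Step 5: Check 12 ≤ 32.0000? Yes ✓.

K = 8/4, Plünnecke-Ruzsa bound K³|A| ≈ 32.0000, |3A| = 12, inequality holds.


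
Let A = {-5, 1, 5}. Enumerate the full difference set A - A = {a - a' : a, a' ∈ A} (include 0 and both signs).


A - A = {a - a' : a, a' ∈ A}.
Compute a - a' for each ordered pair (a, a'):
a = -5: -5--5=0, -5-1=-6, -5-5=-10
a = 1: 1--5=6, 1-1=0, 1-5=-4
a = 5: 5--5=10, 5-1=4, 5-5=0
Collecting distinct values (and noting 0 appears from a-a):
A - A = {-10, -6, -4, 0, 4, 6, 10}
|A - A| = 7

A - A = {-10, -6, -4, 0, 4, 6, 10}


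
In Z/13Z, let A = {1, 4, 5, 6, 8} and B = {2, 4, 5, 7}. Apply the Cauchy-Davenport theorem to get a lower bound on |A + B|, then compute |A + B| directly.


Cauchy-Davenport: |A + B| ≥ min(p, |A| + |B| - 1) for A, B nonempty in Z/pZ.
|A| = 5, |B| = 4, p = 13.
CD lower bound = min(13, 5 + 4 - 1) = min(13, 8) = 8.
Compute A + B mod 13 directly:
a = 1: 1+2=3, 1+4=5, 1+5=6, 1+7=8
a = 4: 4+2=6, 4+4=8, 4+5=9, 4+7=11
a = 5: 5+2=7, 5+4=9, 5+5=10, 5+7=12
a = 6: 6+2=8, 6+4=10, 6+5=11, 6+7=0
a = 8: 8+2=10, 8+4=12, 8+5=0, 8+7=2
A + B = {0, 2, 3, 5, 6, 7, 8, 9, 10, 11, 12}, so |A + B| = 11.
Verify: 11 ≥ 8? Yes ✓.

CD lower bound = 8, actual |A + B| = 11.


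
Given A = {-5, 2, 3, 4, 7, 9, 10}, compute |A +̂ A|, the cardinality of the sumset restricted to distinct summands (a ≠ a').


Restricted sumset: A +̂ A = {a + a' : a ∈ A, a' ∈ A, a ≠ a'}.
Equivalently, take A + A and drop any sum 2a that is achievable ONLY as a + a for a ∈ A (i.e. sums representable only with equal summands).
Enumerate pairs (a, a') with a < a' (symmetric, so each unordered pair gives one sum; this covers all a ≠ a'):
  -5 + 2 = -3
  -5 + 3 = -2
  -5 + 4 = -1
  -5 + 7 = 2
  -5 + 9 = 4
  -5 + 10 = 5
  2 + 3 = 5
  2 + 4 = 6
  2 + 7 = 9
  2 + 9 = 11
  2 + 10 = 12
  3 + 4 = 7
  3 + 7 = 10
  3 + 9 = 12
  3 + 10 = 13
  4 + 7 = 11
  4 + 9 = 13
  4 + 10 = 14
  7 + 9 = 16
  7 + 10 = 17
  9 + 10 = 19
Collected distinct sums: {-3, -2, -1, 2, 4, 5, 6, 7, 9, 10, 11, 12, 13, 14, 16, 17, 19}
|A +̂ A| = 17
(Reference bound: |A +̂ A| ≥ 2|A| - 3 for |A| ≥ 2, with |A| = 7 giving ≥ 11.)

|A +̂ A| = 17


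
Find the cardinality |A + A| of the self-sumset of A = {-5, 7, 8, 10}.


A + A = {a + a' : a, a' ∈ A}; |A| = 4.
General bounds: 2|A| - 1 ≤ |A + A| ≤ |A|(|A|+1)/2, i.e. 7 ≤ |A + A| ≤ 10.
Lower bound 2|A|-1 is attained iff A is an arithmetic progression.
Enumerate sums a + a' for a ≤ a' (symmetric, so this suffices):
a = -5: -5+-5=-10, -5+7=2, -5+8=3, -5+10=5
a = 7: 7+7=14, 7+8=15, 7+10=17
a = 8: 8+8=16, 8+10=18
a = 10: 10+10=20
Distinct sums: {-10, 2, 3, 5, 14, 15, 16, 17, 18, 20}
|A + A| = 10

|A + A| = 10


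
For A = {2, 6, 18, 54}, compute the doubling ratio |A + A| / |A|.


|A| = 4.
Compute A + A by enumerating all 16 pairs.
A + A = {4, 8, 12, 20, 24, 36, 56, 60, 72, 108}, so |A + A| = 10.
K = |A + A| / |A| = 10/4 = 5/2 ≈ 2.5000.
Reference: AP of size 4 gives K = 7/4 ≈ 1.7500; a fully generic set of size 4 gives K ≈ 2.5000.

|A| = 4, |A + A| = 10, K = 10/4 = 5/2.


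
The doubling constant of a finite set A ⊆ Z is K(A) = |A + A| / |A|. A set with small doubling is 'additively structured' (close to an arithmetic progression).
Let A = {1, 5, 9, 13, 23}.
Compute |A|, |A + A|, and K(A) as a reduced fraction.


|A| = 5.
Compute A + A by enumerating all 25 pairs.
A + A = {2, 6, 10, 14, 18, 22, 24, 26, 28, 32, 36, 46}, so |A + A| = 12.
K = |A + A| / |A| = 12/5 (already in lowest terms) ≈ 2.4000.
Reference: AP of size 5 gives K = 9/5 ≈ 1.8000; a fully generic set of size 5 gives K ≈ 3.0000.

|A| = 5, |A + A| = 12, K = 12/5.


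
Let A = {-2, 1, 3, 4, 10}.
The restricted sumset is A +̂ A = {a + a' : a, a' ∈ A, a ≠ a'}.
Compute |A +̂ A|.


Restricted sumset: A +̂ A = {a + a' : a ∈ A, a' ∈ A, a ≠ a'}.
Equivalently, take A + A and drop any sum 2a that is achievable ONLY as a + a for a ∈ A (i.e. sums representable only with equal summands).
Enumerate pairs (a, a') with a < a' (symmetric, so each unordered pair gives one sum; this covers all a ≠ a'):
  -2 + 1 = -1
  -2 + 3 = 1
  -2 + 4 = 2
  -2 + 10 = 8
  1 + 3 = 4
  1 + 4 = 5
  1 + 10 = 11
  3 + 4 = 7
  3 + 10 = 13
  4 + 10 = 14
Collected distinct sums: {-1, 1, 2, 4, 5, 7, 8, 11, 13, 14}
|A +̂ A| = 10
(Reference bound: |A +̂ A| ≥ 2|A| - 3 for |A| ≥ 2, with |A| = 5 giving ≥ 7.)

|A +̂ A| = 10


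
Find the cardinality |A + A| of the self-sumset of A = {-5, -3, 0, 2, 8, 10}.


A + A = {a + a' : a, a' ∈ A}; |A| = 6.
General bounds: 2|A| - 1 ≤ |A + A| ≤ |A|(|A|+1)/2, i.e. 11 ≤ |A + A| ≤ 21.
Lower bound 2|A|-1 is attained iff A is an arithmetic progression.
Enumerate sums a + a' for a ≤ a' (symmetric, so this suffices):
a = -5: -5+-5=-10, -5+-3=-8, -5+0=-5, -5+2=-3, -5+8=3, -5+10=5
a = -3: -3+-3=-6, -3+0=-3, -3+2=-1, -3+8=5, -3+10=7
a = 0: 0+0=0, 0+2=2, 0+8=8, 0+10=10
a = 2: 2+2=4, 2+8=10, 2+10=12
a = 8: 8+8=16, 8+10=18
a = 10: 10+10=20
Distinct sums: {-10, -8, -6, -5, -3, -1, 0, 2, 3, 4, 5, 7, 8, 10, 12, 16, 18, 20}
|A + A| = 18

|A + A| = 18


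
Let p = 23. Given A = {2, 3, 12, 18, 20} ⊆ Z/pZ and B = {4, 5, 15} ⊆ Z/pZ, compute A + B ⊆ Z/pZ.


Work in Z/23Z: reduce every sum a + b modulo 23.
Enumerate all 15 pairs:
a = 2: 2+4=6, 2+5=7, 2+15=17
a = 3: 3+4=7, 3+5=8, 3+15=18
a = 12: 12+4=16, 12+5=17, 12+15=4
a = 18: 18+4=22, 18+5=0, 18+15=10
a = 20: 20+4=1, 20+5=2, 20+15=12
Distinct residues collected: {0, 1, 2, 4, 6, 7, 8, 10, 12, 16, 17, 18, 22}
|A + B| = 13 (out of 23 total residues).

A + B = {0, 1, 2, 4, 6, 7, 8, 10, 12, 16, 17, 18, 22}


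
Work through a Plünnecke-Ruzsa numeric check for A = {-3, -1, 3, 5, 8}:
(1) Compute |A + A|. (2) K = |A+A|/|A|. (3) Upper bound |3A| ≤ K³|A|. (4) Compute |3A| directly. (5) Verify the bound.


|A| = 5.
Step 1: Compute A + A by enumerating all 25 pairs.
A + A = {-6, -4, -2, 0, 2, 4, 5, 6, 7, 8, 10, 11, 13, 16}, so |A + A| = 14.
Step 2: Doubling constant K = |A + A|/|A| = 14/5 = 14/5 ≈ 2.8000.
Step 3: Plünnecke-Ruzsa gives |3A| ≤ K³·|A| = (2.8000)³ · 5 ≈ 109.7600.
Step 4: Compute 3A = A + A + A directly by enumerating all triples (a,b,c) ∈ A³; |3A| = 25.
Step 5: Check 25 ≤ 109.7600? Yes ✓.

K = 14/5, Plünnecke-Ruzsa bound K³|A| ≈ 109.7600, |3A| = 25, inequality holds.


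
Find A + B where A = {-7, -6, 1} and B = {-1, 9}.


A + B = {a + b : a ∈ A, b ∈ B}.
Enumerate all |A|·|B| = 3·2 = 6 pairs (a, b) and collect distinct sums.
a = -7: -7+-1=-8, -7+9=2
a = -6: -6+-1=-7, -6+9=3
a = 1: 1+-1=0, 1+9=10
Collecting distinct sums: A + B = {-8, -7, 0, 2, 3, 10}
|A + B| = 6

A + B = {-8, -7, 0, 2, 3, 10}


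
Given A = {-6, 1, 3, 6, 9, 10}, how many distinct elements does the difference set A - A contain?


A - A = {a - a' : a, a' ∈ A}; |A| = 6.
Bounds: 2|A|-1 ≤ |A - A| ≤ |A|² - |A| + 1, i.e. 11 ≤ |A - A| ≤ 31.
Note: 0 ∈ A - A always (from a - a). The set is symmetric: if d ∈ A - A then -d ∈ A - A.
Enumerate nonzero differences d = a - a' with a > a' (then include -d):
Positive differences: {1, 2, 3, 4, 5, 6, 7, 8, 9, 12, 15, 16}
Full difference set: {0} ∪ (positive diffs) ∪ (negative diffs).
|A - A| = 1 + 2·12 = 25 (matches direct enumeration: 25).

|A - A| = 25


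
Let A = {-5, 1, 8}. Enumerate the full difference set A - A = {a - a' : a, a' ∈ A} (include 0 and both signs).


A - A = {a - a' : a, a' ∈ A}.
Compute a - a' for each ordered pair (a, a'):
a = -5: -5--5=0, -5-1=-6, -5-8=-13
a = 1: 1--5=6, 1-1=0, 1-8=-7
a = 8: 8--5=13, 8-1=7, 8-8=0
Collecting distinct values (and noting 0 appears from a-a):
A - A = {-13, -7, -6, 0, 6, 7, 13}
|A - A| = 7

A - A = {-13, -7, -6, 0, 6, 7, 13}


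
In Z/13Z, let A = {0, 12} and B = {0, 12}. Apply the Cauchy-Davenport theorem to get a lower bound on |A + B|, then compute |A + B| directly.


Cauchy-Davenport: |A + B| ≥ min(p, |A| + |B| - 1) for A, B nonempty in Z/pZ.
|A| = 2, |B| = 2, p = 13.
CD lower bound = min(13, 2 + 2 - 1) = min(13, 3) = 3.
Compute A + B mod 13 directly:
a = 0: 0+0=0, 0+12=12
a = 12: 12+0=12, 12+12=11
A + B = {0, 11, 12}, so |A + B| = 3.
Verify: 3 ≥ 3? Yes ✓.

CD lower bound = 3, actual |A + B| = 3.


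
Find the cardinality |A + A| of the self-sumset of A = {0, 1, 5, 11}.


A + A = {a + a' : a, a' ∈ A}; |A| = 4.
General bounds: 2|A| - 1 ≤ |A + A| ≤ |A|(|A|+1)/2, i.e. 7 ≤ |A + A| ≤ 10.
Lower bound 2|A|-1 is attained iff A is an arithmetic progression.
Enumerate sums a + a' for a ≤ a' (symmetric, so this suffices):
a = 0: 0+0=0, 0+1=1, 0+5=5, 0+11=11
a = 1: 1+1=2, 1+5=6, 1+11=12
a = 5: 5+5=10, 5+11=16
a = 11: 11+11=22
Distinct sums: {0, 1, 2, 5, 6, 10, 11, 12, 16, 22}
|A + A| = 10

|A + A| = 10


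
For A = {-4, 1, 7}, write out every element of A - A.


A - A = {a - a' : a, a' ∈ A}.
Compute a - a' for each ordered pair (a, a'):
a = -4: -4--4=0, -4-1=-5, -4-7=-11
a = 1: 1--4=5, 1-1=0, 1-7=-6
a = 7: 7--4=11, 7-1=6, 7-7=0
Collecting distinct values (and noting 0 appears from a-a):
A - A = {-11, -6, -5, 0, 5, 6, 11}
|A - A| = 7

A - A = {-11, -6, -5, 0, 5, 6, 11}


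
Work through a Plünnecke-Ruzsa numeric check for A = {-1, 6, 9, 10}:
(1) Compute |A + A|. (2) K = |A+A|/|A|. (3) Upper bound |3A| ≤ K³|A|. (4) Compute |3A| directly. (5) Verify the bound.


|A| = 4.
Step 1: Compute A + A by enumerating all 16 pairs.
A + A = {-2, 5, 8, 9, 12, 15, 16, 18, 19, 20}, so |A + A| = 10.
Step 2: Doubling constant K = |A + A|/|A| = 10/4 = 10/4 ≈ 2.5000.
Step 3: Plünnecke-Ruzsa gives |3A| ≤ K³·|A| = (2.5000)³ · 4 ≈ 62.5000.
Step 4: Compute 3A = A + A + A directly by enumerating all triples (a,b,c) ∈ A³; |3A| = 19.
Step 5: Check 19 ≤ 62.5000? Yes ✓.

K = 10/4, Plünnecke-Ruzsa bound K³|A| ≈ 62.5000, |3A| = 19, inequality holds.


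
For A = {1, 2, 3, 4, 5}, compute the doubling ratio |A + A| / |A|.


|A| = 5.
Compute A + A by enumerating all 25 pairs.
A + A = {2, 3, 4, 5, 6, 7, 8, 9, 10}, so |A + A| = 9.
K = |A + A| / |A| = 9/5 (already in lowest terms) ≈ 1.8000.
Reference: AP of size 5 gives K = 9/5 ≈ 1.8000; a fully generic set of size 5 gives K ≈ 3.0000.

|A| = 5, |A + A| = 9, K = 9/5.


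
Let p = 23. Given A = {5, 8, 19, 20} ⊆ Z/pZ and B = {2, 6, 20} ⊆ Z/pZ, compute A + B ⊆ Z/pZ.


Work in Z/23Z: reduce every sum a + b modulo 23.
Enumerate all 12 pairs:
a = 5: 5+2=7, 5+6=11, 5+20=2
a = 8: 8+2=10, 8+6=14, 8+20=5
a = 19: 19+2=21, 19+6=2, 19+20=16
a = 20: 20+2=22, 20+6=3, 20+20=17
Distinct residues collected: {2, 3, 5, 7, 10, 11, 14, 16, 17, 21, 22}
|A + B| = 11 (out of 23 total residues).

A + B = {2, 3, 5, 7, 10, 11, 14, 16, 17, 21, 22}


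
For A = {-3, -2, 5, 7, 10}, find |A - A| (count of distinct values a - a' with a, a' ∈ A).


A - A = {a - a' : a, a' ∈ A}; |A| = 5.
Bounds: 2|A|-1 ≤ |A - A| ≤ |A|² - |A| + 1, i.e. 9 ≤ |A - A| ≤ 21.
Note: 0 ∈ A - A always (from a - a). The set is symmetric: if d ∈ A - A then -d ∈ A - A.
Enumerate nonzero differences d = a - a' with a > a' (then include -d):
Positive differences: {1, 2, 3, 5, 7, 8, 9, 10, 12, 13}
Full difference set: {0} ∪ (positive diffs) ∪ (negative diffs).
|A - A| = 1 + 2·10 = 21 (matches direct enumeration: 21).

|A - A| = 21


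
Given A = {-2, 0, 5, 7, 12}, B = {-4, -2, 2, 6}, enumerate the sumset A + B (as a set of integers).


A + B = {a + b : a ∈ A, b ∈ B}.
Enumerate all |A|·|B| = 5·4 = 20 pairs (a, b) and collect distinct sums.
a = -2: -2+-4=-6, -2+-2=-4, -2+2=0, -2+6=4
a = 0: 0+-4=-4, 0+-2=-2, 0+2=2, 0+6=6
a = 5: 5+-4=1, 5+-2=3, 5+2=7, 5+6=11
a = 7: 7+-4=3, 7+-2=5, 7+2=9, 7+6=13
a = 12: 12+-4=8, 12+-2=10, 12+2=14, 12+6=18
Collecting distinct sums: A + B = {-6, -4, -2, 0, 1, 2, 3, 4, 5, 6, 7, 8, 9, 10, 11, 13, 14, 18}
|A + B| = 18

A + B = {-6, -4, -2, 0, 1, 2, 3, 4, 5, 6, 7, 8, 9, 10, 11, 13, 14, 18}


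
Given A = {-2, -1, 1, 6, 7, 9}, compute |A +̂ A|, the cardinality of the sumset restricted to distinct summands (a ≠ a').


Restricted sumset: A +̂ A = {a + a' : a ∈ A, a' ∈ A, a ≠ a'}.
Equivalently, take A + A and drop any sum 2a that is achievable ONLY as a + a for a ∈ A (i.e. sums representable only with equal summands).
Enumerate pairs (a, a') with a < a' (symmetric, so each unordered pair gives one sum; this covers all a ≠ a'):
  -2 + -1 = -3
  -2 + 1 = -1
  -2 + 6 = 4
  -2 + 7 = 5
  -2 + 9 = 7
  -1 + 1 = 0
  -1 + 6 = 5
  -1 + 7 = 6
  -1 + 9 = 8
  1 + 6 = 7
  1 + 7 = 8
  1 + 9 = 10
  6 + 7 = 13
  6 + 9 = 15
  7 + 9 = 16
Collected distinct sums: {-3, -1, 0, 4, 5, 6, 7, 8, 10, 13, 15, 16}
|A +̂ A| = 12
(Reference bound: |A +̂ A| ≥ 2|A| - 3 for |A| ≥ 2, with |A| = 6 giving ≥ 9.)

|A +̂ A| = 12


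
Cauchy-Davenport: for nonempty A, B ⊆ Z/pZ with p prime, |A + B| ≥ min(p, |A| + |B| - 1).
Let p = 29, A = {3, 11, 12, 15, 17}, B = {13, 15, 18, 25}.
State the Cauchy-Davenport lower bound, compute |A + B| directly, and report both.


Cauchy-Davenport: |A + B| ≥ min(p, |A| + |B| - 1) for A, B nonempty in Z/pZ.
|A| = 5, |B| = 4, p = 29.
CD lower bound = min(29, 5 + 4 - 1) = min(29, 8) = 8.
Compute A + B mod 29 directly:
a = 3: 3+13=16, 3+15=18, 3+18=21, 3+25=28
a = 11: 11+13=24, 11+15=26, 11+18=0, 11+25=7
a = 12: 12+13=25, 12+15=27, 12+18=1, 12+25=8
a = 15: 15+13=28, 15+15=1, 15+18=4, 15+25=11
a = 17: 17+13=1, 17+15=3, 17+18=6, 17+25=13
A + B = {0, 1, 3, 4, 6, 7, 8, 11, 13, 16, 18, 21, 24, 25, 26, 27, 28}, so |A + B| = 17.
Verify: 17 ≥ 8? Yes ✓.

CD lower bound = 8, actual |A + B| = 17.


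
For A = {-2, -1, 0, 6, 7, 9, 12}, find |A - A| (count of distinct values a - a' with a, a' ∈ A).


A - A = {a - a' : a, a' ∈ A}; |A| = 7.
Bounds: 2|A|-1 ≤ |A - A| ≤ |A|² - |A| + 1, i.e. 13 ≤ |A - A| ≤ 43.
Note: 0 ∈ A - A always (from a - a). The set is symmetric: if d ∈ A - A then -d ∈ A - A.
Enumerate nonzero differences d = a - a' with a > a' (then include -d):
Positive differences: {1, 2, 3, 5, 6, 7, 8, 9, 10, 11, 12, 13, 14}
Full difference set: {0} ∪ (positive diffs) ∪ (negative diffs).
|A - A| = 1 + 2·13 = 27 (matches direct enumeration: 27).

|A - A| = 27


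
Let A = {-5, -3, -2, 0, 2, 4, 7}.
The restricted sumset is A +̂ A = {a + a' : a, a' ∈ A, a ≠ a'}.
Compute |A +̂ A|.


Restricted sumset: A +̂ A = {a + a' : a ∈ A, a' ∈ A, a ≠ a'}.
Equivalently, take A + A and drop any sum 2a that is achievable ONLY as a + a for a ∈ A (i.e. sums representable only with equal summands).
Enumerate pairs (a, a') with a < a' (symmetric, so each unordered pair gives one sum; this covers all a ≠ a'):
  -5 + -3 = -8
  -5 + -2 = -7
  -5 + 0 = -5
  -5 + 2 = -3
  -5 + 4 = -1
  -5 + 7 = 2
  -3 + -2 = -5
  -3 + 0 = -3
  -3 + 2 = -1
  -3 + 4 = 1
  -3 + 7 = 4
  -2 + 0 = -2
  -2 + 2 = 0
  -2 + 4 = 2
  -2 + 7 = 5
  0 + 2 = 2
  0 + 4 = 4
  0 + 7 = 7
  2 + 4 = 6
  2 + 7 = 9
  4 + 7 = 11
Collected distinct sums: {-8, -7, -5, -3, -2, -1, 0, 1, 2, 4, 5, 6, 7, 9, 11}
|A +̂ A| = 15
(Reference bound: |A +̂ A| ≥ 2|A| - 3 for |A| ≥ 2, with |A| = 7 giving ≥ 11.)

|A +̂ A| = 15


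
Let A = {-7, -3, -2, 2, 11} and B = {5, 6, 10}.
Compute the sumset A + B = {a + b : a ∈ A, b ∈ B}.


A + B = {a + b : a ∈ A, b ∈ B}.
Enumerate all |A|·|B| = 5·3 = 15 pairs (a, b) and collect distinct sums.
a = -7: -7+5=-2, -7+6=-1, -7+10=3
a = -3: -3+5=2, -3+6=3, -3+10=7
a = -2: -2+5=3, -2+6=4, -2+10=8
a = 2: 2+5=7, 2+6=8, 2+10=12
a = 11: 11+5=16, 11+6=17, 11+10=21
Collecting distinct sums: A + B = {-2, -1, 2, 3, 4, 7, 8, 12, 16, 17, 21}
|A + B| = 11

A + B = {-2, -1, 2, 3, 4, 7, 8, 12, 16, 17, 21}


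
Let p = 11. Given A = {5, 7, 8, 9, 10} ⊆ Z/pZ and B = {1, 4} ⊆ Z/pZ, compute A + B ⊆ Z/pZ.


Work in Z/11Z: reduce every sum a + b modulo 11.
Enumerate all 10 pairs:
a = 5: 5+1=6, 5+4=9
a = 7: 7+1=8, 7+4=0
a = 8: 8+1=9, 8+4=1
a = 9: 9+1=10, 9+4=2
a = 10: 10+1=0, 10+4=3
Distinct residues collected: {0, 1, 2, 3, 6, 8, 9, 10}
|A + B| = 8 (out of 11 total residues).

A + B = {0, 1, 2, 3, 6, 8, 9, 10}


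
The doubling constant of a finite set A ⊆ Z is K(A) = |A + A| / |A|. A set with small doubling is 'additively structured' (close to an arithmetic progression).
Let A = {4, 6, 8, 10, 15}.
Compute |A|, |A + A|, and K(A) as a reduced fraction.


|A| = 5.
Compute A + A by enumerating all 25 pairs.
A + A = {8, 10, 12, 14, 16, 18, 19, 20, 21, 23, 25, 30}, so |A + A| = 12.
K = |A + A| / |A| = 12/5 (already in lowest terms) ≈ 2.4000.
Reference: AP of size 5 gives K = 9/5 ≈ 1.8000; a fully generic set of size 5 gives K ≈ 3.0000.

|A| = 5, |A + A| = 12, K = 12/5.


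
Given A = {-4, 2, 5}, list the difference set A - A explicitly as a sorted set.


A - A = {a - a' : a, a' ∈ A}.
Compute a - a' for each ordered pair (a, a'):
a = -4: -4--4=0, -4-2=-6, -4-5=-9
a = 2: 2--4=6, 2-2=0, 2-5=-3
a = 5: 5--4=9, 5-2=3, 5-5=0
Collecting distinct values (and noting 0 appears from a-a):
A - A = {-9, -6, -3, 0, 3, 6, 9}
|A - A| = 7

A - A = {-9, -6, -3, 0, 3, 6, 9}


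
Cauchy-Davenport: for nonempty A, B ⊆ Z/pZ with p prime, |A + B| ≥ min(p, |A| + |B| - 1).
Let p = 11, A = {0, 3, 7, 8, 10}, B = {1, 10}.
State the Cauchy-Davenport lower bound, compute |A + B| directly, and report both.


Cauchy-Davenport: |A + B| ≥ min(p, |A| + |B| - 1) for A, B nonempty in Z/pZ.
|A| = 5, |B| = 2, p = 11.
CD lower bound = min(11, 5 + 2 - 1) = min(11, 6) = 6.
Compute A + B mod 11 directly:
a = 0: 0+1=1, 0+10=10
a = 3: 3+1=4, 3+10=2
a = 7: 7+1=8, 7+10=6
a = 8: 8+1=9, 8+10=7
a = 10: 10+1=0, 10+10=9
A + B = {0, 1, 2, 4, 6, 7, 8, 9, 10}, so |A + B| = 9.
Verify: 9 ≥ 6? Yes ✓.

CD lower bound = 6, actual |A + B| = 9.


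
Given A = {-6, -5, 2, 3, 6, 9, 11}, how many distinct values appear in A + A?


A + A = {a + a' : a, a' ∈ A}; |A| = 7.
General bounds: 2|A| - 1 ≤ |A + A| ≤ |A|(|A|+1)/2, i.e. 13 ≤ |A + A| ≤ 28.
Lower bound 2|A|-1 is attained iff A is an arithmetic progression.
Enumerate sums a + a' for a ≤ a' (symmetric, so this suffices):
a = -6: -6+-6=-12, -6+-5=-11, -6+2=-4, -6+3=-3, -6+6=0, -6+9=3, -6+11=5
a = -5: -5+-5=-10, -5+2=-3, -5+3=-2, -5+6=1, -5+9=4, -5+11=6
a = 2: 2+2=4, 2+3=5, 2+6=8, 2+9=11, 2+11=13
a = 3: 3+3=6, 3+6=9, 3+9=12, 3+11=14
a = 6: 6+6=12, 6+9=15, 6+11=17
a = 9: 9+9=18, 9+11=20
a = 11: 11+11=22
Distinct sums: {-12, -11, -10, -4, -3, -2, 0, 1, 3, 4, 5, 6, 8, 9, 11, 12, 13, 14, 15, 17, 18, 20, 22}
|A + A| = 23

|A + A| = 23
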